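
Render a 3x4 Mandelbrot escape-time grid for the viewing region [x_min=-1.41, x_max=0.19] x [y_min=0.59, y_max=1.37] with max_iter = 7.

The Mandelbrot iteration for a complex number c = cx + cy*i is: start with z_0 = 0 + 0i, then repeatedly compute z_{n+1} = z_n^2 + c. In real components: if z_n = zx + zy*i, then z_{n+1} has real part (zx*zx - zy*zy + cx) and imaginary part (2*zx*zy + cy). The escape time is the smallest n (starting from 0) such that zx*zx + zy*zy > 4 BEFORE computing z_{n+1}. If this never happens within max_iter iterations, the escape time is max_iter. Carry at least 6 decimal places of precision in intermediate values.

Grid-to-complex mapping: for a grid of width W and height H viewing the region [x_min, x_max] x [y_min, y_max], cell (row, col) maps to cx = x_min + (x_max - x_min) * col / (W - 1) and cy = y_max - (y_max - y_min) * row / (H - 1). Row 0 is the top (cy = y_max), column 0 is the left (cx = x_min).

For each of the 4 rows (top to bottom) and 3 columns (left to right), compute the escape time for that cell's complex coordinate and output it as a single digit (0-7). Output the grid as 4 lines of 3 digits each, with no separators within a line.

Answer: 222
233
345
377

Derivation:
(row=0, col=0): c = -1.4100 + 1.3700i → escape time 2
(row=0, col=1): c = -0.6100 + 1.3700i → escape time 2
(row=0, col=2): c = 0.1900 + 1.3700i → escape time 2
(row=1, col=0): c = -1.4100 + 1.1100i → escape time 2
(row=1, col=1): c = -0.6100 + 1.1100i → escape time 3
(row=1, col=2): c = 0.1900 + 1.1100i → escape time 3
(row=2, col=0): c = -1.4100 + 0.8500i → escape time 3
(row=2, col=1): c = -0.6100 + 0.8500i → escape time 4
(row=2, col=2): c = 0.1900 + 0.8500i → escape time 5
(row=3, col=0): c = -1.4100 + 0.5900i → escape time 3
(row=3, col=1): c = -0.6100 + 0.5900i → escape time 7
(row=3, col=2): c = 0.1900 + 0.5900i → escape time 7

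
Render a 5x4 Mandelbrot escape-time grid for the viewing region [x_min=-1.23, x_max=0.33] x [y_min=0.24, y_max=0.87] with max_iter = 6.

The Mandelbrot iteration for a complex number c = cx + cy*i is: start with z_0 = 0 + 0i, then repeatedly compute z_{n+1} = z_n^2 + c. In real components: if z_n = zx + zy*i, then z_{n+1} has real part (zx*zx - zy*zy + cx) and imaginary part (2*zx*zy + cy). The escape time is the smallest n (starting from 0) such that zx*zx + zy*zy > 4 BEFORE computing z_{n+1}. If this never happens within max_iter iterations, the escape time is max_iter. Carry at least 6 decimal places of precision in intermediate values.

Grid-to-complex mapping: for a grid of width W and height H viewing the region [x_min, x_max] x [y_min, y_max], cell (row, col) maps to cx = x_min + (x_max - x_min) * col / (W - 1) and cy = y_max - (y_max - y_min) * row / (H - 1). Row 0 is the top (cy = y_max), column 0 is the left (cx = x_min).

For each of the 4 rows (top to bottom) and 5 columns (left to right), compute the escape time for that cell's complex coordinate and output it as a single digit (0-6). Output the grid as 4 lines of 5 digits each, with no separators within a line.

(row=0, col=0): c = -1.2300 + 0.8700i → escape time 3
(row=0, col=1): c = -0.8400 + 0.8700i → escape time 4
(row=0, col=2): c = -0.4500 + 0.8700i → escape time 5
(row=0, col=3): c = -0.0600 + 0.8700i → escape time 6
(row=0, col=4): c = 0.3300 + 0.8700i → escape time 4
(row=1, col=0): c = -1.2300 + 0.6600i → escape time 3
(row=1, col=1): c = -0.8400 + 0.6600i → escape time 5
(row=1, col=2): c = -0.4500 + 0.6600i → escape time 6
(row=1, col=3): c = -0.0600 + 0.6600i → escape time 6
(row=1, col=4): c = 0.3300 + 0.6600i → escape time 6
(row=2, col=0): c = -1.2300 + 0.4500i → escape time 6
(row=2, col=1): c = -0.8400 + 0.4500i → escape time 6
(row=2, col=2): c = -0.4500 + 0.4500i → escape time 6
(row=2, col=3): c = -0.0600 + 0.4500i → escape time 6
(row=2, col=4): c = 0.3300 + 0.4500i → escape time 6
(row=3, col=0): c = -1.2300 + 0.2400i → escape time 6
(row=3, col=1): c = -0.8400 + 0.2400i → escape time 6
(row=3, col=2): c = -0.4500 + 0.2400i → escape time 6
(row=3, col=3): c = -0.0600 + 0.2400i → escape time 6
(row=3, col=4): c = 0.3300 + 0.2400i → escape time 6

Answer: 34564
35666
66666
66666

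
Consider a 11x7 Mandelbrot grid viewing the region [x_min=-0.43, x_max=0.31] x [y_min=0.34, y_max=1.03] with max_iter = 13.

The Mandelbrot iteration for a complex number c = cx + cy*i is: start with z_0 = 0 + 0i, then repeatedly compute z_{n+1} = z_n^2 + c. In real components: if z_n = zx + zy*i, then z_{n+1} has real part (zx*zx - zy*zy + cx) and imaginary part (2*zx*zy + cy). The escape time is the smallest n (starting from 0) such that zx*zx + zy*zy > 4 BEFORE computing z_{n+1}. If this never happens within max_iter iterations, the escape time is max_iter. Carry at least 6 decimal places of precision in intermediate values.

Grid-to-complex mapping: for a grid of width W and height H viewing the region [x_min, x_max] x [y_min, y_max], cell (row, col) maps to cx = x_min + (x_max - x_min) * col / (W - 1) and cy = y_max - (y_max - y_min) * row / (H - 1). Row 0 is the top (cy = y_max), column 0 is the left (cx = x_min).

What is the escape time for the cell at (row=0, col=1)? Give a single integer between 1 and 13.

Answer: 5

Derivation:
z_0 = 0 + 0i, c = -0.3560 + 1.0300i
Iter 1: z = -0.3560 + 1.0300i, |z|^2 = 1.1876
Iter 2: z = -1.2902 + 0.2966i, |z|^2 = 1.7525
Iter 3: z = 1.2205 + 0.2646i, |z|^2 = 1.5597
Iter 4: z = 1.0637 + 1.6758i, |z|^2 = 3.9399
Iter 5: z = -2.0330 + 4.5951i, |z|^2 = 25.2483
Escaped at iteration 5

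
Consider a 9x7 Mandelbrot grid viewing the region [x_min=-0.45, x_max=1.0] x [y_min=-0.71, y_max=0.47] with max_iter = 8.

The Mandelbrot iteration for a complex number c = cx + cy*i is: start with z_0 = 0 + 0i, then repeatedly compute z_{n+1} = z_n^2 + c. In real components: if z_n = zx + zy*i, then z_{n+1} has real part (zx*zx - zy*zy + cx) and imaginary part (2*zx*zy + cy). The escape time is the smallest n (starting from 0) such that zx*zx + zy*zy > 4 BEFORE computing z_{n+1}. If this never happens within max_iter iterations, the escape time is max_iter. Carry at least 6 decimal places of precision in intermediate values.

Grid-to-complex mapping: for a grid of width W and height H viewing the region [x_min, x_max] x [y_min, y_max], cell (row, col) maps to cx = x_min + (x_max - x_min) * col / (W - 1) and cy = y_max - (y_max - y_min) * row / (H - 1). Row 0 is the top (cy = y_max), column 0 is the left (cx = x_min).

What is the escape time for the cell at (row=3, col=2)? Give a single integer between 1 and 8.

z_0 = 0 + 0i, c = -0.0875 + -0.1200i
Iter 1: z = -0.0875 + -0.1200i, |z|^2 = 0.0221
Iter 2: z = -0.0942 + -0.0990i, |z|^2 = 0.0187
Iter 3: z = -0.0884 + -0.1013i, |z|^2 = 0.0181
Iter 4: z = -0.0900 + -0.1021i, |z|^2 = 0.0185
Iter 5: z = -0.0898 + -0.1016i, |z|^2 = 0.0184
Iter 6: z = -0.0898 + -0.1017i, |z|^2 = 0.0184
Iter 7: z = -0.0898 + -0.1017i, |z|^2 = 0.0184

Answer: 8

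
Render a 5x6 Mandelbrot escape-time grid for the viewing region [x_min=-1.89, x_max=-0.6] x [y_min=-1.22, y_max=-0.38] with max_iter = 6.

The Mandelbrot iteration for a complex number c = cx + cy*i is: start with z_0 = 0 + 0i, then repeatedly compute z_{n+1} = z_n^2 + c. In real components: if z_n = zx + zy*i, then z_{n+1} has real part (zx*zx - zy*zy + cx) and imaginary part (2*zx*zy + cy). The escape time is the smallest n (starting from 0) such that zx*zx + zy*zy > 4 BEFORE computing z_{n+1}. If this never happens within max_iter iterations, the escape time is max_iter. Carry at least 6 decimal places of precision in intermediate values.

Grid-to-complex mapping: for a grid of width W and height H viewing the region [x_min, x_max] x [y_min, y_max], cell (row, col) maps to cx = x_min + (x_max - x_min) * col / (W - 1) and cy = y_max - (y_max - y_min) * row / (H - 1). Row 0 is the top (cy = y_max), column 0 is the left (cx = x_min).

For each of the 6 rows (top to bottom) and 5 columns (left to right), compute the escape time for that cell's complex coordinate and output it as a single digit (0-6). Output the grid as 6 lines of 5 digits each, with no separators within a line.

(row=0, col=0): c = -1.8900 + -0.3800i → escape time 3
(row=0, col=1): c = -1.5675 + -0.3800i → escape time 4
(row=0, col=2): c = -1.2450 + -0.3800i → escape time 6
(row=0, col=3): c = -0.9225 + -0.3800i → escape time 6
(row=0, col=4): c = -0.6000 + -0.3800i → escape time 6
(row=1, col=0): c = -1.8900 + -0.5480i → escape time 2
(row=1, col=1): c = -1.5675 + -0.5480i → escape time 3
(row=1, col=2): c = -1.2450 + -0.5480i → escape time 4
(row=1, col=3): c = -0.9225 + -0.5480i → escape time 5
(row=1, col=4): c = -0.6000 + -0.5480i → escape time 6
(row=2, col=0): c = -1.8900 + -0.7160i → escape time 1
(row=2, col=1): c = -1.5675 + -0.7160i → escape time 3
(row=2, col=2): c = -1.2450 + -0.7160i → escape time 3
(row=2, col=3): c = -0.9225 + -0.7160i → escape time 4
(row=2, col=4): c = -0.6000 + -0.7160i → escape time 6
(row=3, col=0): c = -1.8900 + -0.8840i → escape time 1
(row=3, col=1): c = -1.5675 + -0.8840i → escape time 3
(row=3, col=2): c = -1.2450 + -0.8840i → escape time 3
(row=3, col=3): c = -0.9225 + -0.8840i → escape time 3
(row=3, col=4): c = -0.6000 + -0.8840i → escape time 4
(row=4, col=0): c = -1.8900 + -1.0520i → escape time 1
(row=4, col=1): c = -1.5675 + -1.0520i → escape time 2
(row=4, col=2): c = -1.2450 + -1.0520i → escape time 3
(row=4, col=3): c = -0.9225 + -1.0520i → escape time 3
(row=4, col=4): c = -0.6000 + -1.0520i → escape time 4
(row=5, col=0): c = -1.8900 + -1.2200i → escape time 1
(row=5, col=1): c = -1.5675 + -1.2200i → escape time 2
(row=5, col=2): c = -1.2450 + -1.2200i → escape time 2
(row=5, col=3): c = -0.9225 + -1.2200i → escape time 3
(row=5, col=4): c = -0.6000 + -1.2200i → escape time 3

Answer: 34666
23456
13346
13334
12334
12233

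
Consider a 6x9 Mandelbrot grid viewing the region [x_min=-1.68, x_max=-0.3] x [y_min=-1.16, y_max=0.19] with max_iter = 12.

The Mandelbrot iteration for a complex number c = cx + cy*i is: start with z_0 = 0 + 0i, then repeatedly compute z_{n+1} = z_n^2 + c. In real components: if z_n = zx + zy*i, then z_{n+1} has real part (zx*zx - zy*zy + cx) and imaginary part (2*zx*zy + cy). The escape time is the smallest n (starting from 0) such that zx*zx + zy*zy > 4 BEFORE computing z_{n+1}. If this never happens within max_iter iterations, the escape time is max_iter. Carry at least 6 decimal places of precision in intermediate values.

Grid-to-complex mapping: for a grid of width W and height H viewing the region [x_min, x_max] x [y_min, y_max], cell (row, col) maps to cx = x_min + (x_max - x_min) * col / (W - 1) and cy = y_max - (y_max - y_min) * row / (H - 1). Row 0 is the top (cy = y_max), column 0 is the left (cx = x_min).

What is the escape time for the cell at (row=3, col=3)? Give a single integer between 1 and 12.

z_0 = 0 + 0i, c = -0.8520 + -0.3162i
Iter 1: z = -0.8520 + -0.3162i, |z|^2 = 0.8259
Iter 2: z = -0.2261 + 0.2226i, |z|^2 = 0.1007
Iter 3: z = -0.8504 + -0.4169i, |z|^2 = 0.8971
Iter 4: z = -0.3026 + 0.3929i, |z|^2 = 0.2459
Iter 5: z = -0.9148 + -0.5540i, |z|^2 = 1.1438
Iter 6: z = -0.3220 + 0.6974i, |z|^2 = 0.5901
Iter 7: z = -1.2347 + -0.7654i, |z|^2 = 2.1103
Iter 8: z = 0.0865 + 1.5739i, |z|^2 = 2.4845
Iter 9: z = -3.3216 + -0.0440i, |z|^2 = 11.0348
Escaped at iteration 9

Answer: 9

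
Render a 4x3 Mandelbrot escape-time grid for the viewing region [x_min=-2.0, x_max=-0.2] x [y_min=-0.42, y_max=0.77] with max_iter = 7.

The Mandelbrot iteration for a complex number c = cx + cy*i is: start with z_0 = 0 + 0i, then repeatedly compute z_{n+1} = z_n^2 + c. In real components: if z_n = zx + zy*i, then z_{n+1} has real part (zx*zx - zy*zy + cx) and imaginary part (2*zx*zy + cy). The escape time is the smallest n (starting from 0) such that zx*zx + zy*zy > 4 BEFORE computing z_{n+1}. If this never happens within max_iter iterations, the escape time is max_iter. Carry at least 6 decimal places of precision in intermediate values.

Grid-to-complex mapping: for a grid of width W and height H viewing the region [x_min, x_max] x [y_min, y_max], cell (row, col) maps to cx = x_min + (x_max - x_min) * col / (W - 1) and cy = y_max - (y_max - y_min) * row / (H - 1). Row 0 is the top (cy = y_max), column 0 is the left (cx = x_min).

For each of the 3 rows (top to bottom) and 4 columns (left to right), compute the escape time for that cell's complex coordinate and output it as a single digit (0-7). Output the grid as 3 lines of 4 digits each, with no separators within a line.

(row=0, col=0): c = -2.0000 + 0.7700i → escape time 1
(row=0, col=1): c = -1.4000 + 0.7700i → escape time 3
(row=0, col=2): c = -0.8000 + 0.7700i → escape time 4
(row=0, col=3): c = -0.2000 + 0.7700i → escape time 7
(row=1, col=0): c = -2.0000 + 0.1750i → escape time 1
(row=1, col=1): c = -1.4000 + 0.1750i → escape time 7
(row=1, col=2): c = -0.8000 + 0.1750i → escape time 7
(row=1, col=3): c = -0.2000 + 0.1750i → escape time 7
(row=2, col=0): c = -2.0000 + -0.4200i → escape time 1
(row=2, col=1): c = -1.4000 + -0.4200i → escape time 4
(row=2, col=2): c = -0.8000 + -0.4200i → escape time 7
(row=2, col=3): c = -0.2000 + -0.4200i → escape time 7

Answer: 1347
1777
1477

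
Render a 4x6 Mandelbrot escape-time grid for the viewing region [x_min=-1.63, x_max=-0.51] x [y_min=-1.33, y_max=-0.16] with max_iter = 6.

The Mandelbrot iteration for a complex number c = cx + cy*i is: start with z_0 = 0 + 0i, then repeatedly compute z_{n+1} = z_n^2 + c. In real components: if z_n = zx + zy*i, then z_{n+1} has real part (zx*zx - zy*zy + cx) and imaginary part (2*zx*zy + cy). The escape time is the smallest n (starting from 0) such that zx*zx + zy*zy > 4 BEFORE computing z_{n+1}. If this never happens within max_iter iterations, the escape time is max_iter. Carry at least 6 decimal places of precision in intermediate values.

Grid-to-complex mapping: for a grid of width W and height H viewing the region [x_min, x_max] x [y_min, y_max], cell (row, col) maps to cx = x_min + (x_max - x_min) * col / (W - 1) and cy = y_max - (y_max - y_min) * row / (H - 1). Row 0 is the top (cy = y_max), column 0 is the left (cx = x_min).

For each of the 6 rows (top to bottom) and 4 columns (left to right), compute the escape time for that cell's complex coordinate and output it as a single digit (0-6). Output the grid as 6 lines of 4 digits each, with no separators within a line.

Answer: 5666
3666
3356
3334
2334
1222

Derivation:
(row=0, col=0): c = -1.6300 + -0.1600i → escape time 5
(row=0, col=1): c = -1.2567 + -0.1600i → escape time 6
(row=0, col=2): c = -0.8833 + -0.1600i → escape time 6
(row=0, col=3): c = -0.5100 + -0.1600i → escape time 6
(row=1, col=0): c = -1.6300 + -0.3940i → escape time 3
(row=1, col=1): c = -1.2567 + -0.3940i → escape time 6
(row=1, col=2): c = -0.8833 + -0.3940i → escape time 6
(row=1, col=3): c = -0.5100 + -0.3940i → escape time 6
(row=2, col=0): c = -1.6300 + -0.6280i → escape time 3
(row=2, col=1): c = -1.2567 + -0.6280i → escape time 3
(row=2, col=2): c = -0.8833 + -0.6280i → escape time 5
(row=2, col=3): c = -0.5100 + -0.6280i → escape time 6
(row=3, col=0): c = -1.6300 + -0.8620i → escape time 3
(row=3, col=1): c = -1.2567 + -0.8620i → escape time 3
(row=3, col=2): c = -0.8833 + -0.8620i → escape time 3
(row=3, col=3): c = -0.5100 + -0.8620i → escape time 4
(row=4, col=0): c = -1.6300 + -1.0960i → escape time 2
(row=4, col=1): c = -1.2567 + -1.0960i → escape time 3
(row=4, col=2): c = -0.8833 + -1.0960i → escape time 3
(row=4, col=3): c = -0.5100 + -1.0960i → escape time 4
(row=5, col=0): c = -1.6300 + -1.3300i → escape time 1
(row=5, col=1): c = -1.2567 + -1.3300i → escape time 2
(row=5, col=2): c = -0.8833 + -1.3300i → escape time 2
(row=5, col=3): c = -0.5100 + -1.3300i → escape time 2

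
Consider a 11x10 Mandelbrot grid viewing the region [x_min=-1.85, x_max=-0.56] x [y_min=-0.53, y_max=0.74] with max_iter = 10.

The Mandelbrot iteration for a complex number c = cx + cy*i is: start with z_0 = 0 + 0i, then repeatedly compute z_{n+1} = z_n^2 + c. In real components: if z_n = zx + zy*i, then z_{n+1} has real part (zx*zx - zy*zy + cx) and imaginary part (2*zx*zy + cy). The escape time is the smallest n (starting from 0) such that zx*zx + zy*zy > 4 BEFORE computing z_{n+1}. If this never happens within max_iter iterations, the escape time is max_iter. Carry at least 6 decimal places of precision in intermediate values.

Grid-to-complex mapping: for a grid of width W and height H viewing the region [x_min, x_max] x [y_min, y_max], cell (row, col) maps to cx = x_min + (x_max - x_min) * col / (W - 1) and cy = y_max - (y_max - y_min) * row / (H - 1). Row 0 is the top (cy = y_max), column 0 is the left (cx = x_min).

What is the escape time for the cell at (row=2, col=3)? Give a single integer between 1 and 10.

z_0 = 0 + 0i, c = -1.4630 + 0.4578i
Iter 1: z = -1.4630 + 0.4578i, |z|^2 = 2.3499
Iter 2: z = 0.4678 + -0.8817i, |z|^2 = 0.9962
Iter 3: z = -2.0215 + -0.3671i, |z|^2 = 4.2213
Escaped at iteration 3

Answer: 3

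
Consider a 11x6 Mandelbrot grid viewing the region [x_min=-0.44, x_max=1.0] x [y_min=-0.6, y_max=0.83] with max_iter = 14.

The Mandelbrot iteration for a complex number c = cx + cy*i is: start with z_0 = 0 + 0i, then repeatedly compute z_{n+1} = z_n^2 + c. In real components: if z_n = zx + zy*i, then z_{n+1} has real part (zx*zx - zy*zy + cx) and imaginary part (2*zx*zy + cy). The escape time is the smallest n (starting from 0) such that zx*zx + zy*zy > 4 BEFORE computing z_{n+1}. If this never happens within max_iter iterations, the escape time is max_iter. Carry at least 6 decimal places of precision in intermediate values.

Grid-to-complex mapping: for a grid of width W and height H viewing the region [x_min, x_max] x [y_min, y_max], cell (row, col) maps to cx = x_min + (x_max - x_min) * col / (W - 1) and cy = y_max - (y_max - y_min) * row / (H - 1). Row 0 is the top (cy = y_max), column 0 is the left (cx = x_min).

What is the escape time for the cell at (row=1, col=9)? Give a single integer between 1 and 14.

Answer: 3

Derivation:
z_0 = 0 + 0i, c = 0.8560 + 0.5440i
Iter 1: z = 0.8560 + 0.5440i, |z|^2 = 1.0287
Iter 2: z = 1.2928 + 1.4753i, |z|^2 = 3.8479
Iter 3: z = 0.3507 + 4.3586i, |z|^2 = 19.1205
Escaped at iteration 3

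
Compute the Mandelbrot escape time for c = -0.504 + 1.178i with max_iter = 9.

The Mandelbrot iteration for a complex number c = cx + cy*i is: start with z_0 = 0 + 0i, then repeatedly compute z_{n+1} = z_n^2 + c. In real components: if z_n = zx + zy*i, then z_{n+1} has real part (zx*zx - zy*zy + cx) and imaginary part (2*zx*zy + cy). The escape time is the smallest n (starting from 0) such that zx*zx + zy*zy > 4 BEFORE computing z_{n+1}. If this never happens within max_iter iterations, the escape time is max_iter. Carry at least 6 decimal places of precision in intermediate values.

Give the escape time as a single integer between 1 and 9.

z_0 = 0 + 0i, c = -0.5040 + 1.1780i
Iter 1: z = -0.5040 + 1.1780i, |z|^2 = 1.6417
Iter 2: z = -1.6377 + -0.0094i, |z|^2 = 2.6820
Iter 3: z = 2.1779 + 1.2089i, |z|^2 = 6.2045
Escaped at iteration 3

Answer: 3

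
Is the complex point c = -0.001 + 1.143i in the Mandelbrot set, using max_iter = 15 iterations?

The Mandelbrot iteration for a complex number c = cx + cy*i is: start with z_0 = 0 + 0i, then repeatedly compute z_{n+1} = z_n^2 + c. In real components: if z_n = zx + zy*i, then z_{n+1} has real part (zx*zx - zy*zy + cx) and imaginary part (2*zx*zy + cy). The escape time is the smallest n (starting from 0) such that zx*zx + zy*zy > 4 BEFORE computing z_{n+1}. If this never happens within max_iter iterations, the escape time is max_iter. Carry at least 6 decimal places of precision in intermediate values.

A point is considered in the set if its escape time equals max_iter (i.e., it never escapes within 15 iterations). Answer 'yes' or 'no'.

z_0 = 0 + 0i, c = -0.0010 + 1.1430i
Iter 1: z = -0.0010 + 1.1430i, |z|^2 = 1.3064
Iter 2: z = -1.3074 + 1.1407i, |z|^2 = 3.0106
Iter 3: z = 0.4072 + -1.8398i, |z|^2 = 3.5508
Iter 4: z = -3.2202 + -0.3553i, |z|^2 = 10.4962
Escaped at iteration 4

Answer: no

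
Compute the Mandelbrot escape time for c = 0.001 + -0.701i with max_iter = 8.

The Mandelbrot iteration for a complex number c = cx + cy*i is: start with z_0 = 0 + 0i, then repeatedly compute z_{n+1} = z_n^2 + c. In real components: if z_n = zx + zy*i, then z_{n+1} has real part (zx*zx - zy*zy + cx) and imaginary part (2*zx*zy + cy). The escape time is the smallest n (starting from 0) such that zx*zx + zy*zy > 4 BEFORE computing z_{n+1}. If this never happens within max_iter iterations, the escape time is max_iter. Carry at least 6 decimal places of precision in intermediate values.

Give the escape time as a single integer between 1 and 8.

Answer: 8

Derivation:
z_0 = 0 + 0i, c = 0.0010 + -0.7010i
Iter 1: z = 0.0010 + -0.7010i, |z|^2 = 0.4914
Iter 2: z = -0.4904 + -0.7024i, |z|^2 = 0.7339
Iter 3: z = -0.2519 + -0.0121i, |z|^2 = 0.0636
Iter 4: z = 0.0643 + -0.6949i, |z|^2 = 0.4870
Iter 5: z = -0.4778 + -0.7904i, |z|^2 = 0.8529
Iter 6: z = -0.3954 + 0.0542i, |z|^2 = 0.1593
Iter 7: z = 0.1544 + -0.7439i, |z|^2 = 0.5772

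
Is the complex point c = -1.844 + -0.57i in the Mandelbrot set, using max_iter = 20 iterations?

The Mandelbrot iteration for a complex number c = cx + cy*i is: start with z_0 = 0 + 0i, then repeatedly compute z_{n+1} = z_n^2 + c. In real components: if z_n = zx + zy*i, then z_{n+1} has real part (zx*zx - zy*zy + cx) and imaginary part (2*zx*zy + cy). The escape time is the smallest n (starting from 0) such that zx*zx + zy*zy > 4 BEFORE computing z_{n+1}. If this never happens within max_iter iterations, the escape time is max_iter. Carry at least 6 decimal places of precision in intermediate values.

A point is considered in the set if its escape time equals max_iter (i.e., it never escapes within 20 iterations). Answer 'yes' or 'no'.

Answer: no

Derivation:
z_0 = 0 + 0i, c = -1.8440 + -0.5700i
Iter 1: z = -1.8440 + -0.5700i, |z|^2 = 3.7252
Iter 2: z = 1.2314 + 1.5322i, |z|^2 = 3.8639
Iter 3: z = -2.6751 + 3.2035i, |z|^2 = 17.4186
Escaped at iteration 3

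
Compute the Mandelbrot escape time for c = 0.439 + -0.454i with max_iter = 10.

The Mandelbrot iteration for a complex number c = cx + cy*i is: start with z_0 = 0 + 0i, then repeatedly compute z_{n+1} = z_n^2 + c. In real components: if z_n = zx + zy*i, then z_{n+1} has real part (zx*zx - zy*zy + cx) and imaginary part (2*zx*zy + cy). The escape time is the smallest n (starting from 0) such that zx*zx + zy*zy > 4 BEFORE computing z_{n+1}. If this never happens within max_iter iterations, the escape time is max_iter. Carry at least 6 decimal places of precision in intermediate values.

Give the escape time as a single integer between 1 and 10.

z_0 = 0 + 0i, c = 0.4390 + -0.4540i
Iter 1: z = 0.4390 + -0.4540i, |z|^2 = 0.3988
Iter 2: z = 0.4256 + -0.8526i, |z|^2 = 0.9081
Iter 3: z = -0.1068 + -1.1798i, |z|^2 = 1.4032
Iter 4: z = -0.9414 + -0.2020i, |z|^2 = 0.9270
Iter 5: z = 1.2844 + -0.0737i, |z|^2 = 1.6552
Iter 6: z = 2.0834 + -0.6433i, |z|^2 = 4.7543
Escaped at iteration 6

Answer: 6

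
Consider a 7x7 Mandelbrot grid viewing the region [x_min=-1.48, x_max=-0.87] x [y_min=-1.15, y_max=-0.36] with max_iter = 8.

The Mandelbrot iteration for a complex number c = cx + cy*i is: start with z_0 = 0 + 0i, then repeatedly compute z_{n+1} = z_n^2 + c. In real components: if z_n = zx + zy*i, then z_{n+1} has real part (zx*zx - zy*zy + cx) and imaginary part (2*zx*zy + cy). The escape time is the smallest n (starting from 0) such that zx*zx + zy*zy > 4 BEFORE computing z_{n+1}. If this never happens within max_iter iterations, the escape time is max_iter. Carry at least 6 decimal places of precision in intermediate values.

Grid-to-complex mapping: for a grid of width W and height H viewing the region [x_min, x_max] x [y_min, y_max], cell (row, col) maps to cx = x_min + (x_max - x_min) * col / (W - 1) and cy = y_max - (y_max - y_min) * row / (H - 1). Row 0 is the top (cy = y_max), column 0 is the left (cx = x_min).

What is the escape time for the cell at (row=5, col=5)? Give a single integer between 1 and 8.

Answer: 3

Derivation:
z_0 = 0 + 0i, c = -0.9717 + -1.0183i
Iter 1: z = -0.9717 + -1.0183i, |z|^2 = 1.9811
Iter 2: z = -1.0645 + 0.9606i, |z|^2 = 2.0560
Iter 3: z = -0.7612 + -3.0636i, |z|^2 = 9.9650
Escaped at iteration 3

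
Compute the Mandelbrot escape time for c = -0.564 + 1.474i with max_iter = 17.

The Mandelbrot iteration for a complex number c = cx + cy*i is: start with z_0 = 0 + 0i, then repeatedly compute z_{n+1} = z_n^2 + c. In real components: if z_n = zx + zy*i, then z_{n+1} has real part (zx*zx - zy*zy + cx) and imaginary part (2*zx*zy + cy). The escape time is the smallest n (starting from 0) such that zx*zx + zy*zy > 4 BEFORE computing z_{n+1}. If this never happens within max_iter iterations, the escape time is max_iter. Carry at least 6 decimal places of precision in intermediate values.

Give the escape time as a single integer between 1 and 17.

z_0 = 0 + 0i, c = -0.5640 + 1.4740i
Iter 1: z = -0.5640 + 1.4740i, |z|^2 = 2.4908
Iter 2: z = -2.4186 + -0.1887i, |z|^2 = 5.8851
Escaped at iteration 2

Answer: 2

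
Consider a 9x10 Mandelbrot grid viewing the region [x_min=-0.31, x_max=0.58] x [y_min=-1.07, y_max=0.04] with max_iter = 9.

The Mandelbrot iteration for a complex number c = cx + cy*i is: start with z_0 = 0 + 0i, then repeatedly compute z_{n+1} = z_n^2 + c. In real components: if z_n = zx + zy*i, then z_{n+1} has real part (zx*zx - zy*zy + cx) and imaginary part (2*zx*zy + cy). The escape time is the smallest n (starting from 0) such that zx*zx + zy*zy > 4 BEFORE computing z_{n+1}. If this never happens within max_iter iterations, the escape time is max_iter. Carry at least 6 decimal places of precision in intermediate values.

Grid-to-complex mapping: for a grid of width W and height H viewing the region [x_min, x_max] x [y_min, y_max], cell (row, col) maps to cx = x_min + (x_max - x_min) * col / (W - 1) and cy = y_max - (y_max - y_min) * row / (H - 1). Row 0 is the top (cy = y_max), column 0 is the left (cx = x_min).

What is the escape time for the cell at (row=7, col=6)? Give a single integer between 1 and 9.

Answer: 4

Derivation:
z_0 = 0 + 0i, c = 0.3575 + -0.8233i
Iter 1: z = 0.3575 + -0.8233i, |z|^2 = 0.8057
Iter 2: z = -0.1926 + -1.4120i, |z|^2 = 2.0309
Iter 3: z = -1.5992 + -0.2795i, |z|^2 = 2.6356
Iter 4: z = 2.8368 + 0.0706i, |z|^2 = 8.0527
Escaped at iteration 4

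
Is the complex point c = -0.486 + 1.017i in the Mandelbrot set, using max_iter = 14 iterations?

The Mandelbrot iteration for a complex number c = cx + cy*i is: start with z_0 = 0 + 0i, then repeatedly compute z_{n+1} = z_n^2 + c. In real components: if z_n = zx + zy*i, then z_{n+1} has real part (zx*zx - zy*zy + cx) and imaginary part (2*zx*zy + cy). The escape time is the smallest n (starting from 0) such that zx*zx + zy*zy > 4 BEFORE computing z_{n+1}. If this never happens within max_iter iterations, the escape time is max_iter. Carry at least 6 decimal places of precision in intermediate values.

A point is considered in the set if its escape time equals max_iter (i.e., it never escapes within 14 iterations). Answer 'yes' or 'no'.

z_0 = 0 + 0i, c = -0.4860 + 1.0170i
Iter 1: z = -0.4860 + 1.0170i, |z|^2 = 1.2705
Iter 2: z = -1.2841 + 0.0285i, |z|^2 = 1.6497
Iter 3: z = 1.1621 + 0.9439i, |z|^2 = 2.2413
Iter 4: z = -0.0264 + 3.2107i, |z|^2 = 10.3093
Escaped at iteration 4

Answer: no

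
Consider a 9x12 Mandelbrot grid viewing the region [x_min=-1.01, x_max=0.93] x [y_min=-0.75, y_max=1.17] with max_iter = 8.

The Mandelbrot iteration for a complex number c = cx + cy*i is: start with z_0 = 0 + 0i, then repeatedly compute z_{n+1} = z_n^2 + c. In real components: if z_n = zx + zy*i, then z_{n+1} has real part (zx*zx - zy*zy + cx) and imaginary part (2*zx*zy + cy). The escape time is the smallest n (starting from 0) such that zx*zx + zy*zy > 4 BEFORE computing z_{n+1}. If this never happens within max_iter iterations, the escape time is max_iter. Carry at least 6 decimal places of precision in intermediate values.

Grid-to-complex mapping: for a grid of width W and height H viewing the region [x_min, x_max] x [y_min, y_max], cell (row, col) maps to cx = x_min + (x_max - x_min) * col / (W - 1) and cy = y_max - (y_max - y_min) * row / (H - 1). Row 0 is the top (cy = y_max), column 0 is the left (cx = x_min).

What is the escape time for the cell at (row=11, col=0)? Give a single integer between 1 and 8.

z_0 = 0 + 0i, c = -1.0100 + -0.7500i
Iter 1: z = -1.0100 + -0.7500i, |z|^2 = 1.5826
Iter 2: z = -0.5524 + 0.7650i, |z|^2 = 0.8904
Iter 3: z = -1.2901 + -1.5952i, |z|^2 = 4.2089
Escaped at iteration 3

Answer: 3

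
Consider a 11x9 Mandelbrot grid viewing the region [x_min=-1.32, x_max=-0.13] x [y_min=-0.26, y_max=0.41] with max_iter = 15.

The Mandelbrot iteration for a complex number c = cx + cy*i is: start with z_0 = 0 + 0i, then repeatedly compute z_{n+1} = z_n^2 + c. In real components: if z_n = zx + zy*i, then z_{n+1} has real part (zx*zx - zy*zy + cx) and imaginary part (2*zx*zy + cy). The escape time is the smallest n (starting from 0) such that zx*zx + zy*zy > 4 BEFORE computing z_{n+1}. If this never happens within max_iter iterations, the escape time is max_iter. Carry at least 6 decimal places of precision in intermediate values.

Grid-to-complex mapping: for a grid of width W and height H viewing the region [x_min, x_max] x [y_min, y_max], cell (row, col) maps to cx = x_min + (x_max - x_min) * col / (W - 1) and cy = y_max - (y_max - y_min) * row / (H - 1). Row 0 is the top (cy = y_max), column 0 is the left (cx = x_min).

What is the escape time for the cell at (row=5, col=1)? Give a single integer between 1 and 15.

z_0 = 0 + 0i, c = -1.2010 + -0.0087i
Iter 1: z = -1.2010 + -0.0087i, |z|^2 = 1.4425
Iter 2: z = 0.2413 + 0.0123i, |z|^2 = 0.0584
Iter 3: z = -1.1429 + -0.0028i, |z|^2 = 1.3063
Iter 4: z = 0.1052 + -0.0023i, |z|^2 = 0.0111
Iter 5: z = -1.1899 + -0.0092i, |z|^2 = 1.4160
Iter 6: z = 0.2148 + 0.0132i, |z|^2 = 0.0463
Iter 7: z = -1.1550 + -0.0031i, |z|^2 = 1.3341
Iter 8: z = 0.1331 + -0.0017i, |z|^2 = 0.0177
Iter 9: z = -1.1833 + -0.0092i, |z|^2 = 1.4003
Iter 10: z = 0.1991 + 0.0130i, |z|^2 = 0.0398
Iter 11: z = -1.1615 + -0.0036i, |z|^2 = 1.3491
Iter 12: z = 0.1481 + -0.0005i, |z|^2 = 0.0219
Iter 13: z = -1.1791 + -0.0089i, |z|^2 = 1.3903
Iter 14: z = 0.1891 + 0.0122i, |z|^2 = 0.0359

Answer: 15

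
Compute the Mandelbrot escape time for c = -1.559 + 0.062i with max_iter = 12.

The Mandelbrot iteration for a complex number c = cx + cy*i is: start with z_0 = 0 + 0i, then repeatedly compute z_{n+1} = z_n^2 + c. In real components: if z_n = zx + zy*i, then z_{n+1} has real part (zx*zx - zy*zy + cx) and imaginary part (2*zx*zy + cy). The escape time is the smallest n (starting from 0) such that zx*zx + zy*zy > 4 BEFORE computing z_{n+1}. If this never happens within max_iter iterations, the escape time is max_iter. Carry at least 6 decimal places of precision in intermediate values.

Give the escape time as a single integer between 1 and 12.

Answer: 7

Derivation:
z_0 = 0 + 0i, c = -1.5590 + 0.0620i
Iter 1: z = -1.5590 + 0.0620i, |z|^2 = 2.4343
Iter 2: z = 0.8676 + -0.1313i, |z|^2 = 0.7700
Iter 3: z = -0.8234 + -0.1659i, |z|^2 = 0.7056
Iter 4: z = -0.9084 + 0.3352i, |z|^2 = 0.9376
Iter 5: z = -0.8461 + -0.5470i, |z|^2 = 1.0150
Iter 6: z = -1.1423 + 0.9875i, |z|^2 = 2.2802
Iter 7: z = -1.2293 + -2.1942i, |z|^2 = 6.3258
Escaped at iteration 7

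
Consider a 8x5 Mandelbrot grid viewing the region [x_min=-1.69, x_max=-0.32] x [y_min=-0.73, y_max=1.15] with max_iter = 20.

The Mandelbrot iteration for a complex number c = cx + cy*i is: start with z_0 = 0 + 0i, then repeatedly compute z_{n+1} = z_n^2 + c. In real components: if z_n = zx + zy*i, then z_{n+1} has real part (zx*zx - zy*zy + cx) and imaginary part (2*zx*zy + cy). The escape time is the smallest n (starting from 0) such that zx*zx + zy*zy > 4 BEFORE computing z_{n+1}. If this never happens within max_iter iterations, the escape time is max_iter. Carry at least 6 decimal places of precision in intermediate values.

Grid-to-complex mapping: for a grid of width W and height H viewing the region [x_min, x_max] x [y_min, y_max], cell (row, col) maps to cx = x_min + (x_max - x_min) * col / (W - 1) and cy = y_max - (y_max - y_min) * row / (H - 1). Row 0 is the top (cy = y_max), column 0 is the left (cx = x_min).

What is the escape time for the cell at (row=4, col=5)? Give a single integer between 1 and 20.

z_0 = 0 + 0i, c = -0.7114 + -0.7300i
Iter 1: z = -0.7114 + -0.7300i, |z|^2 = 1.0390
Iter 2: z = -0.7382 + 0.3087i, |z|^2 = 0.6402
Iter 3: z = -0.2618 + -1.1857i, |z|^2 = 1.4745
Iter 4: z = -2.0489 + -0.1092i, |z|^2 = 4.2099
Escaped at iteration 4

Answer: 4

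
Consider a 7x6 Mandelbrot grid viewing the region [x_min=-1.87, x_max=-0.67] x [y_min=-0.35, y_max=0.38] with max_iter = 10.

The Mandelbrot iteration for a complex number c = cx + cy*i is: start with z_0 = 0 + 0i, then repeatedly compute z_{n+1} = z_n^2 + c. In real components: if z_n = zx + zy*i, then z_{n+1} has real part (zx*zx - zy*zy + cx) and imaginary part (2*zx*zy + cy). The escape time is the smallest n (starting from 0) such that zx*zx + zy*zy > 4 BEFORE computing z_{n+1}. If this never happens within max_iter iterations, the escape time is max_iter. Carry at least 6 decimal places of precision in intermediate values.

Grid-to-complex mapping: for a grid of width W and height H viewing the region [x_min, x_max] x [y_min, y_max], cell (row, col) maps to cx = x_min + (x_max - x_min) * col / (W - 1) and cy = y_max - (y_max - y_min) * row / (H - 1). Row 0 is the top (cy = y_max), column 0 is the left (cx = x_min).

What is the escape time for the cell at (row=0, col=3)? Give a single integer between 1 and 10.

z_0 = 0 + 0i, c = -1.2700 + 0.3800i
Iter 1: z = -1.2700 + 0.3800i, |z|^2 = 1.7573
Iter 2: z = 0.1985 + -0.5852i, |z|^2 = 0.3819
Iter 3: z = -1.5731 + 0.1477i, |z|^2 = 2.4963
Iter 4: z = 1.1827 + -0.0846i, |z|^2 = 1.4059
Iter 5: z = 0.1216 + 0.1799i, |z|^2 = 0.0471
Iter 6: z = -1.2876 + 0.4238i, |z|^2 = 1.8374
Iter 7: z = 0.2083 + -0.7112i, |z|^2 = 0.5492
Iter 8: z = -1.7325 + 0.0838i, |z|^2 = 3.0084
Iter 9: z = 1.7244 + 0.0897i, |z|^2 = 2.9817

Answer: 10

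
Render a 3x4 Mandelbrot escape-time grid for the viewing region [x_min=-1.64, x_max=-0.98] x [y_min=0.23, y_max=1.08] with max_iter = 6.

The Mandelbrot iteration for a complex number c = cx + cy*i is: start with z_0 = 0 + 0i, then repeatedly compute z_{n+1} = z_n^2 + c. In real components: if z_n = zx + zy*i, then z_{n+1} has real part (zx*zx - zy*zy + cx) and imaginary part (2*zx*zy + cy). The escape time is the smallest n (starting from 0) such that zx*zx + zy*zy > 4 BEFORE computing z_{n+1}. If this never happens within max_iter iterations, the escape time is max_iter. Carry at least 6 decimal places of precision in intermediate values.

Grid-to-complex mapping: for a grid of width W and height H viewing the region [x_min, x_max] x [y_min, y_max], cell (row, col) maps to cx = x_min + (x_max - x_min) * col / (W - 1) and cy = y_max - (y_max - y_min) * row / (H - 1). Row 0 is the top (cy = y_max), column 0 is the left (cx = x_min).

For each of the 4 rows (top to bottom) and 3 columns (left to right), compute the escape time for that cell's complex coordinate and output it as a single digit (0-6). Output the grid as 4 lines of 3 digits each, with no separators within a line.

(row=0, col=0): c = -1.6400 + 1.0800i → escape time 2
(row=0, col=1): c = -1.3100 + 1.0800i → escape time 3
(row=0, col=2): c = -0.9800 + 1.0800i → escape time 3
(row=1, col=0): c = -1.6400 + 0.7967i → escape time 3
(row=1, col=1): c = -1.3100 + 0.7967i → escape time 3
(row=1, col=2): c = -0.9800 + 0.7967i → escape time 3
(row=2, col=0): c = -1.6400 + 0.5133i → escape time 3
(row=2, col=1): c = -1.3100 + 0.5133i → escape time 3
(row=2, col=2): c = -0.9800 + 0.5133i → escape time 5
(row=3, col=0): c = -1.6400 + 0.2300i → escape time 4
(row=3, col=1): c = -1.3100 + 0.2300i → escape time 6
(row=3, col=2): c = -0.9800 + 0.2300i → escape time 6

Answer: 233
333
335
466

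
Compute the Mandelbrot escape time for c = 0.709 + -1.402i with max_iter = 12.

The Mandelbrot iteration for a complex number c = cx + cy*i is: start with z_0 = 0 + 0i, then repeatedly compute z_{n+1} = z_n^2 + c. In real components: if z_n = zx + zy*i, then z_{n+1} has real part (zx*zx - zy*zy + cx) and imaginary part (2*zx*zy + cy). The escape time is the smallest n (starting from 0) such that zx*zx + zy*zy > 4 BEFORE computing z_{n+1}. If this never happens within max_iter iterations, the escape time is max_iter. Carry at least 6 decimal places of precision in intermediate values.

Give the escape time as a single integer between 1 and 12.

Answer: 2

Derivation:
z_0 = 0 + 0i, c = 0.7090 + -1.4020i
Iter 1: z = 0.7090 + -1.4020i, |z|^2 = 2.4683
Iter 2: z = -0.7539 + -3.3900i, |z|^2 = 12.0607
Escaped at iteration 2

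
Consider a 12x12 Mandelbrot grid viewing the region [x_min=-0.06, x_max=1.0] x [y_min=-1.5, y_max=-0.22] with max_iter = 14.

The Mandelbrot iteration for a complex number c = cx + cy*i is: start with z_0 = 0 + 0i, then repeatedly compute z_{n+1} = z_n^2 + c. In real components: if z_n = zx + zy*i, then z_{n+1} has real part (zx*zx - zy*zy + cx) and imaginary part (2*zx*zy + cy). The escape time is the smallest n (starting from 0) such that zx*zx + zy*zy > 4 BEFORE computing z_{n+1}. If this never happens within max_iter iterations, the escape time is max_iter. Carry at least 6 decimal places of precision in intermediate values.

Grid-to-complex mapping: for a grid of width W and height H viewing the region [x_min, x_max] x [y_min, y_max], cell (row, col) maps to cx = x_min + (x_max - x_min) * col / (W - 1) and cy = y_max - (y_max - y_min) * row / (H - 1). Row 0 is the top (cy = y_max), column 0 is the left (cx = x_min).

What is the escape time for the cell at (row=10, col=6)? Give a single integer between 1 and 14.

z_0 = 0 + 0i, c = 0.5182 + -1.3836i
Iter 1: z = 0.5182 + -1.3836i, |z|^2 = 2.1830
Iter 2: z = -1.1278 + -2.8176i, |z|^2 = 9.2106
Escaped at iteration 2

Answer: 2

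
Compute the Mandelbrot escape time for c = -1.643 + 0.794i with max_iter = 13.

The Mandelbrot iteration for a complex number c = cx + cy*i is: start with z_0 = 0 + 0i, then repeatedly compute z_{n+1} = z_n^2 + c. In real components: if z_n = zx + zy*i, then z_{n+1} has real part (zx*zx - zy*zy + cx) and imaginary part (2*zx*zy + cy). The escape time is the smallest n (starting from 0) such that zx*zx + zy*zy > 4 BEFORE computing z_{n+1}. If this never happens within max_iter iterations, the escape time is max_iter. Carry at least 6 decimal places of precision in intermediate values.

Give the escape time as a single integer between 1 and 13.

Answer: 3

Derivation:
z_0 = 0 + 0i, c = -1.6430 + 0.7940i
Iter 1: z = -1.6430 + 0.7940i, |z|^2 = 3.3299
Iter 2: z = 0.4260 + -1.8151i, |z|^2 = 3.4760
Iter 3: z = -4.7560 + -0.7525i, |z|^2 = 23.1862
Escaped at iteration 3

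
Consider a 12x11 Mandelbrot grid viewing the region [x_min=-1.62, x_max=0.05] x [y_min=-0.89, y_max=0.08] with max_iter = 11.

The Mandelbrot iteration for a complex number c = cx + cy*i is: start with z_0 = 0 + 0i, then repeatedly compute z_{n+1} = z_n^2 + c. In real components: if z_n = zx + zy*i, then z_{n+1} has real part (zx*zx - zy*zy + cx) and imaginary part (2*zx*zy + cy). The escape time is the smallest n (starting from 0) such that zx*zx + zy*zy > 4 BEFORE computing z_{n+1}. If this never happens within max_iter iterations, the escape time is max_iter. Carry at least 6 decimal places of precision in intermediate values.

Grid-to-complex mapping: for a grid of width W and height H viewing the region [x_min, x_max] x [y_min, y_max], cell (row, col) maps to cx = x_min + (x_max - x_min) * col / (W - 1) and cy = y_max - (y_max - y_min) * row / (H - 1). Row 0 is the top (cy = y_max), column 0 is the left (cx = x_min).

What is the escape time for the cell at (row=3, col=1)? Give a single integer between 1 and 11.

z_0 = 0 + 0i, c = -1.4682 + -0.2110i
Iter 1: z = -1.4682 + -0.2110i, |z|^2 = 2.2001
Iter 2: z = 0.6429 + 0.4086i, |z|^2 = 0.5802
Iter 3: z = -1.2219 + 0.3143i, |z|^2 = 1.5917
Iter 4: z = -0.0741 + -0.9791i, |z|^2 = 0.9641
Iter 5: z = -2.4213 + -0.0660i, |z|^2 = 5.8669
Escaped at iteration 5

Answer: 5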